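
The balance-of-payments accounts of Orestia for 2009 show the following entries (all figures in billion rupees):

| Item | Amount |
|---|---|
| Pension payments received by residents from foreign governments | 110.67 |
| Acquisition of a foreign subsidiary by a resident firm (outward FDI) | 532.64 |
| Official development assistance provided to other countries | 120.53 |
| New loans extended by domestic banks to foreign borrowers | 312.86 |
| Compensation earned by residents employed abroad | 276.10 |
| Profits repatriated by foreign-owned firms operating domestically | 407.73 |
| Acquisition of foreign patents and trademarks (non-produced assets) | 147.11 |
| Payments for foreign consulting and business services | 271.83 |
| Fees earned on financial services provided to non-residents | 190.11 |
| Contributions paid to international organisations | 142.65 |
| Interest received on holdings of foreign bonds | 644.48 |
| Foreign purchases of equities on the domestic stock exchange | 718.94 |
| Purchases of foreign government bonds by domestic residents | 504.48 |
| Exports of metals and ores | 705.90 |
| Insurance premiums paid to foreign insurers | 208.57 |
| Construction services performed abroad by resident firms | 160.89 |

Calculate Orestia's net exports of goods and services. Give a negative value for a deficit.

Goods: 705.90
Services: 190.11 - 271.83 + 160.89 - 208.57 = -129.40
Trade balance = 705.90 + (-129.40) = 576.50
(Excluded from the trade balance — secondary income: pension payments received by residents from foreign governments 110.67, official development assistance provided to other countries 120.53, contributions paid to international organisations 142.65; financial account: acquisition of a foreign subsidiary by a resident firm (outward FDI) 532.64, new loans extended by domestic banks to foreign borrowers 312.86, foreign purchases of equities on the domestic stock exchange 718.94, purchases of foreign government bonds by domestic residents 504.48; primary income: compensation earned by residents employed abroad 276.10, profits repatriated by foreign-owned firms operating domestically 407.73, interest received on holdings of foreign bonds 644.48; capital account: acquisition of foreign patents and trademarks (non-produced assets) 147.11.)

576.50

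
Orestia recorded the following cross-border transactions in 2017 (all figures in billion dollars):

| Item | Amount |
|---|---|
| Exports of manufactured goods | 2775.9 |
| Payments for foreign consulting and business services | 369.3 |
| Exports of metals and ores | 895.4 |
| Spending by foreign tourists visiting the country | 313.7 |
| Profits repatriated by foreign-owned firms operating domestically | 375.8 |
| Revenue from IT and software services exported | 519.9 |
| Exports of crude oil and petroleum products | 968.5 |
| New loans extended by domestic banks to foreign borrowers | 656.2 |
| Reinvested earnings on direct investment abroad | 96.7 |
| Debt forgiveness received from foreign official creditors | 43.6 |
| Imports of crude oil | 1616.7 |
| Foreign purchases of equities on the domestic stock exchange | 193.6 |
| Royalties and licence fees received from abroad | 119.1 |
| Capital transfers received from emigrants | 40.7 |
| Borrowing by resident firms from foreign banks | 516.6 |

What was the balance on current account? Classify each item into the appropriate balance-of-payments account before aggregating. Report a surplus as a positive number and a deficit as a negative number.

Goods: 895.4 + 2775.9 + 968.5 - 1616.7 = 3023.1
Services: 313.7 + 119.1 + 519.9 - 369.3 = 583.4
Primary income: -375.8 + 96.7 = -279.1
Current account = 3023.1 + 583.4 + (-279.1) = 3327.4
(Excluded from the current account — financial account: new loans extended by domestic banks to foreign borrowers 656.2, foreign purchases of equities on the domestic stock exchange 193.6, borrowing by resident firms from foreign banks 516.6; capital account: debt forgiveness received from foreign official creditors 43.6, capital transfers received from emigrants 40.7.)

3327.4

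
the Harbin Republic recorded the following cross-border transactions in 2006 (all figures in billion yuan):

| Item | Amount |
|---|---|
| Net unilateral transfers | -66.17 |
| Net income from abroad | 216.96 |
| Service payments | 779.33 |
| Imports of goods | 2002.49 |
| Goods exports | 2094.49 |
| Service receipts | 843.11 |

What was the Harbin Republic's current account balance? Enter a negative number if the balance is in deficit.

Goods balance = 2094.49 - 2002.49 = 92.00
Services balance = 843.11 - 779.33 = 63.78
Trade balance (goods + services) = 92.00 + 63.78 = 155.78
Net primary income = 216.96
Net secondary income = -66.17
Current account = 155.78 + 216.96 + (-66.17) = 306.57

306.57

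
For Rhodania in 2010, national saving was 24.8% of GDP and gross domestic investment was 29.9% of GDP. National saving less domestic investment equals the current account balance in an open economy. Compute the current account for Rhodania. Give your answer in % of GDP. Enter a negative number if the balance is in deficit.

CA = S - I = 24.8 - 29.9 = -5.1

-5.1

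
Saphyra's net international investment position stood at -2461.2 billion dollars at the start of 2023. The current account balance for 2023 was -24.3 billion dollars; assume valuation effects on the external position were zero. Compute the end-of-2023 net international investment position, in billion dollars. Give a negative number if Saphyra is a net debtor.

With no valuation effects, change in NIIP = current account = -24.3
End-of-year NIIP = -2461.2 + (-24.3) = -2485.5

-2485.5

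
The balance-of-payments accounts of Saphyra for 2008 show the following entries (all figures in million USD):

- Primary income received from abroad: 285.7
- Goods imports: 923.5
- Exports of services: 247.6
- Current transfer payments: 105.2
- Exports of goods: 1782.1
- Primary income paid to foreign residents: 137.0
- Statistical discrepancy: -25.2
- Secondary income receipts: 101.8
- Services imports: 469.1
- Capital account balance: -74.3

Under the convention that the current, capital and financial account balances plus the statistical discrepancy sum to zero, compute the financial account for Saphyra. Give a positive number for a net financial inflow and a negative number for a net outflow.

-682.9

Goods balance = 1782.1 - 923.5 = 858.6
Services balance = 247.6 - 469.1 = -221.5
Trade balance (goods + services) = 858.6 + (-221.5) = 637.1
Net primary income = 285.7 - 137.0 = 148.7
Net secondary income = 101.8 - 105.2 = -3.4
Current account = 637.1 + 148.7 + (-3.4) = 782.4
Financial account = -(782.4 + (-74.3) + (-25.2)) = -682.9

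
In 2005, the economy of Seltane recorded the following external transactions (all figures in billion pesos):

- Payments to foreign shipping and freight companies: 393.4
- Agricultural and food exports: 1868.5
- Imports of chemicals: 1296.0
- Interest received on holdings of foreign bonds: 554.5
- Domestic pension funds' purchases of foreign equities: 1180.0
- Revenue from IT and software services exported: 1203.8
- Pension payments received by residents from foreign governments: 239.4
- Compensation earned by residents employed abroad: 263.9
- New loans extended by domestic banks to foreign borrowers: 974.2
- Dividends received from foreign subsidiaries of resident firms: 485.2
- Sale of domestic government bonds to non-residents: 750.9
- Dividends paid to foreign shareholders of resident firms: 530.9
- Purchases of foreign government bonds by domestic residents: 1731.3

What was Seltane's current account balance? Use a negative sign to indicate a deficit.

Goods: -1296.0 + 1868.5 = 572.5
Services: 1203.8 - 393.4 = 810.4
Primary income: -530.9 + 263.9 + 554.5 + 485.2 = 772.7
Secondary income: 239.4
Current account = 572.5 + 810.4 + 772.7 + 239.4 = 2395.0
(Excluded from the current account — financial account: domestic pension funds' purchases of foreign equities 1180.0, new loans extended by domestic banks to foreign borrowers 974.2, sale of domestic government bonds to non-residents 750.9, purchases of foreign government bonds by domestic residents 1731.3.)

2395.0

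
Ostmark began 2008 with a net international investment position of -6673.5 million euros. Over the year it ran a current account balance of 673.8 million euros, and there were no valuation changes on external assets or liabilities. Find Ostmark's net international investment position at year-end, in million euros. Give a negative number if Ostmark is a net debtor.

With no valuation effects, change in NIIP = current account = 673.8
End-of-year NIIP = -6673.5 + 673.8 = -5999.7

-5999.7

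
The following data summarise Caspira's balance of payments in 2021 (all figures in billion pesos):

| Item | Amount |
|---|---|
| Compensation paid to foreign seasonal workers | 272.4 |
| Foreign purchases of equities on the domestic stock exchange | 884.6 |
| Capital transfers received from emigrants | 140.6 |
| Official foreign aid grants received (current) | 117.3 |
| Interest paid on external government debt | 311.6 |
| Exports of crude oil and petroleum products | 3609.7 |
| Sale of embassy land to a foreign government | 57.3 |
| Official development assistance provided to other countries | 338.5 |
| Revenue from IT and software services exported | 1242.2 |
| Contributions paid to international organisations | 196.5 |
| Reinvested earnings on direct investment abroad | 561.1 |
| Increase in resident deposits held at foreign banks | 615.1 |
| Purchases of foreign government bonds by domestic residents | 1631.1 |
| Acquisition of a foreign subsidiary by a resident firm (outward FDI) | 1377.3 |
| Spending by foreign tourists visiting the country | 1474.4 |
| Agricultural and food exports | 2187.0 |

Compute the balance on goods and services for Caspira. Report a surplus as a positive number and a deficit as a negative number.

8513.3

Goods: 3609.7 + 2187.0 = 5796.7
Services: 1474.4 + 1242.2 = 2716.6
Trade balance = 5796.7 + 2716.6 = 8513.3
(Excluded from the trade balance — primary income: compensation paid to foreign seasonal workers 272.4, interest paid on external government debt 311.6, reinvested earnings on direct investment abroad 561.1; financial account: foreign purchases of equities on the domestic stock exchange 884.6, increase in resident deposits held at foreign banks 615.1, purchases of foreign government bonds by domestic residents 1631.1, acquisition of a foreign subsidiary by a resident firm (outward FDI) 1377.3; capital account: capital transfers received from emigrants 140.6, sale of embassy land to a foreign government 57.3; secondary income: official foreign aid grants received (current) 117.3, official development assistance provided to other countries 338.5, contributions paid to international organisations 196.5.)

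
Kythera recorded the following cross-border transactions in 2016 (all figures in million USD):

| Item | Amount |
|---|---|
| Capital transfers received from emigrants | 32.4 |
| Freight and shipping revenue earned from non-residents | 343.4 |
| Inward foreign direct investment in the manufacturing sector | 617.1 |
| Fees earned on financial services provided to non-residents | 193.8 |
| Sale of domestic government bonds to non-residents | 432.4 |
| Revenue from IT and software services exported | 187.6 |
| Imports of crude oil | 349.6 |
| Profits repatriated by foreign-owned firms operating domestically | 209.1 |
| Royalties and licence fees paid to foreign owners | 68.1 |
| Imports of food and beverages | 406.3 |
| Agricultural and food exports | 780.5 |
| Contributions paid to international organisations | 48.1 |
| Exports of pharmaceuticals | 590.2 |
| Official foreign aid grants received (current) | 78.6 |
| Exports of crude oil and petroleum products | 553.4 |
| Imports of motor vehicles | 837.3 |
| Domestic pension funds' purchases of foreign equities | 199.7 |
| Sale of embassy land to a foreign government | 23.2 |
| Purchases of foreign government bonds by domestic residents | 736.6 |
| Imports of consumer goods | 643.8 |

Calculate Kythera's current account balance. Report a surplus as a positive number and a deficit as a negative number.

Goods: 780.5 - 349.6 + 590.2 - 643.8 + 553.4 - 406.3 - 837.3 = -312.9
Services: 343.4 + 187.6 + 193.8 - 68.1 = 656.7
Primary income: -209.1
Secondary income: -48.1 + 78.6 = 30.5
Current account = (-312.9) + 656.7 + (-209.1) + 30.5 = 165.2
(Excluded from the current account — capital account: capital transfers received from emigrants 32.4, sale of embassy land to a foreign government 23.2; financial account: inward foreign direct investment in the manufacturing sector 617.1, sale of domestic government bonds to non-residents 432.4, domestic pension funds' purchases of foreign equities 199.7, purchases of foreign government bonds by domestic residents 736.6.)

165.2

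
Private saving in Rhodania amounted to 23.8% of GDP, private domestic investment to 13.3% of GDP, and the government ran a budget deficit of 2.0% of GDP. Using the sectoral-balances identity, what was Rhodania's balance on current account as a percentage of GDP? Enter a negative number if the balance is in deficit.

By the sectoral-balances identity, CA = (S_private - I) + (T - G).
Private balance = 23.8 - 13.3 = 10.5
Government balance (T - G) = -2.0
CA = 10.5 + (-2.0) = 8.5

8.5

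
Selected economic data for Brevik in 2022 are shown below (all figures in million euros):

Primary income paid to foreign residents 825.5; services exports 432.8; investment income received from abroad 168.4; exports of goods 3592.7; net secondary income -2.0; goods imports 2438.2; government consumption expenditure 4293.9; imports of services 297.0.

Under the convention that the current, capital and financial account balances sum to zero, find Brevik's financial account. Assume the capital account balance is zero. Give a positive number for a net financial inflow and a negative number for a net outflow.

Goods balance = 3592.7 - 2438.2 = 1154.5
Services balance = 432.8 - 297.0 = 135.8
Trade balance (goods + services) = 1154.5 + 135.8 = 1290.3
Net primary income = 168.4 - 825.5 = -657.1
Net secondary income = -2.0
Current account = 1290.3 + (-657.1) + (-2.0) = 631.2
Financial account = -(631.2) = -631.2

-631.2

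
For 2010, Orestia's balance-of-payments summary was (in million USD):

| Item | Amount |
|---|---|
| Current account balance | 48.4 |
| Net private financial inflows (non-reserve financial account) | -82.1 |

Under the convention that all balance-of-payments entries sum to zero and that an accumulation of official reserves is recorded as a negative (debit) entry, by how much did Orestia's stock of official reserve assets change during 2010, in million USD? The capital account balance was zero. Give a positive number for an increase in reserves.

-33.7

Official reserve transactions balance = -(48.4 + (-82.1)) = 33.7
An accumulation of reserves is recorded as a debit (negative entry), so the change in the stock of reserves is the negative of that balance.
Change in official reserves = -(33.7) = -33.7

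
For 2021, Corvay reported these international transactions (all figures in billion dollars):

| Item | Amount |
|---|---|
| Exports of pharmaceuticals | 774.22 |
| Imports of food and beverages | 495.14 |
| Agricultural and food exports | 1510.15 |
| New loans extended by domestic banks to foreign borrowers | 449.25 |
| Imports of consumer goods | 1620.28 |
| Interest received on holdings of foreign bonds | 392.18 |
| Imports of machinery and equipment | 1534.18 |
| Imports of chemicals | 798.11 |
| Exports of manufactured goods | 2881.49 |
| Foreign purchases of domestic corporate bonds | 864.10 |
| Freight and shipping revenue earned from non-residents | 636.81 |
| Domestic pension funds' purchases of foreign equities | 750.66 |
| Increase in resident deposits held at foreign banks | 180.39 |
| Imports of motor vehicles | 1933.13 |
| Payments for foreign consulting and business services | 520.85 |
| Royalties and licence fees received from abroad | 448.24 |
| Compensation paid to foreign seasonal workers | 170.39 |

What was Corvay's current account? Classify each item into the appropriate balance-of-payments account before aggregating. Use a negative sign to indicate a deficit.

-428.99

Goods: -1534.18 + 2881.49 - 495.14 - 1933.13 - 798.11 + 774.22 + 1510.15 - 1620.28 = -1214.98
Services: -520.85 + 636.81 + 448.24 = 564.20
Primary income: 392.18 - 170.39 = 221.79
Current account = (-1214.98) + 564.20 + 221.79 = -428.99
(Excluded from the current account — financial account: new loans extended by domestic banks to foreign borrowers 449.25, foreign purchases of domestic corporate bonds 864.10, domestic pension funds' purchases of foreign equities 750.66, increase in resident deposits held at foreign banks 180.39.)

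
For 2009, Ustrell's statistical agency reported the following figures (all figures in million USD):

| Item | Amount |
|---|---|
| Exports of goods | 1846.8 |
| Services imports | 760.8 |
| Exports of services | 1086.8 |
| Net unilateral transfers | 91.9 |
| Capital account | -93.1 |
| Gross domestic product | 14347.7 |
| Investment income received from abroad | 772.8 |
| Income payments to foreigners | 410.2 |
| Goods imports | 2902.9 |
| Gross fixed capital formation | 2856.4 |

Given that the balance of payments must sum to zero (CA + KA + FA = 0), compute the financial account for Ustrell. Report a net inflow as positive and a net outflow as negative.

Goods balance = 1846.8 - 2902.9 = -1056.1
Services balance = 1086.8 - 760.8 = 326.0
Trade balance (goods + services) = -1056.1 + 326.0 = -730.1
Net primary income = 772.8 - 410.2 = 362.6
Net secondary income = 91.9
Current account = -730.1 + 362.6 + 91.9 = -275.6
Financial account = -(-275.6 + (-93.1)) = 368.7

368.7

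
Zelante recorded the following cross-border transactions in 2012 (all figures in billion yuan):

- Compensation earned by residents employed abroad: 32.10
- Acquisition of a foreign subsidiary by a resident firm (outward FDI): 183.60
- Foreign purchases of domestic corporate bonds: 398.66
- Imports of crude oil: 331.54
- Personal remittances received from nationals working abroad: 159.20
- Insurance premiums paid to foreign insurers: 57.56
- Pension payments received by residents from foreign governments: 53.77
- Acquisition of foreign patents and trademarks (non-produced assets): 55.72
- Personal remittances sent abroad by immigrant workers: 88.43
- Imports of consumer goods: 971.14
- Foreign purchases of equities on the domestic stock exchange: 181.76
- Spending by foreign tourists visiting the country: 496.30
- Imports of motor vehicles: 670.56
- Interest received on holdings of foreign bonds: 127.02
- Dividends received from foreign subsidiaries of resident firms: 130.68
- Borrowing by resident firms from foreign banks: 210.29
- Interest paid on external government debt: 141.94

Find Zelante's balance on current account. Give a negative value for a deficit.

-1262.10

Goods: -331.54 - 670.56 - 971.14 = -1973.24
Services: 496.30 - 57.56 = 438.74
Primary income: 32.10 + 130.68 + 127.02 - 141.94 = 147.86
Secondary income: -88.43 + 53.77 + 159.20 = 124.54
Current account = (-1973.24) + 438.74 + 147.86 + 124.54 = -1262.10
(Excluded from the current account — financial account: acquisition of a foreign subsidiary by a resident firm (outward FDI) 183.60, foreign purchases of domestic corporate bonds 398.66, foreign purchases of equities on the domestic stock exchange 181.76, borrowing by resident firms from foreign banks 210.29; capital account: acquisition of foreign patents and trademarks (non-produced assets) 55.72.)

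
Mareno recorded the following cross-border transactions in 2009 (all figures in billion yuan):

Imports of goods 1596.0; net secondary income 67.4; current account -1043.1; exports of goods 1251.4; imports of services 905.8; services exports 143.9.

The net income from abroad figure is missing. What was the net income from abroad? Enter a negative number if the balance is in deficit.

Current account = goods balance + services balance + net primary income + net secondary income
Sum of the known components = -1039.1
Net income from abroad = CA - (known components) = -1043.1 - (-1039.1) = -4.0

-4.0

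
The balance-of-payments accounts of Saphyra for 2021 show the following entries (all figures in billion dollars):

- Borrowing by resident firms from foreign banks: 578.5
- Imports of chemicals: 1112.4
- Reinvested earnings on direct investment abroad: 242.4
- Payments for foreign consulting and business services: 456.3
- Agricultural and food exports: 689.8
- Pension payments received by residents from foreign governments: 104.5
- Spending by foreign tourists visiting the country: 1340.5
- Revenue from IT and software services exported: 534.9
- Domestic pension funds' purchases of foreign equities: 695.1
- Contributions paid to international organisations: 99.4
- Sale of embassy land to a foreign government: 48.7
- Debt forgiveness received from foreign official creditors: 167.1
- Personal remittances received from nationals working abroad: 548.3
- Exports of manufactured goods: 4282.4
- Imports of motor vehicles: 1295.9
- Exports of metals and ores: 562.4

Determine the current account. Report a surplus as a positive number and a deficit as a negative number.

5341.2

Goods: 4282.4 + 562.4 - 1295.9 + 689.8 - 1112.4 = 3126.3
Services: -456.3 + 534.9 + 1340.5 = 1419.1
Primary income: 242.4
Secondary income: -99.4 + 548.3 + 104.5 = 553.4
Current account = 3126.3 + 1419.1 + 242.4 + 553.4 = 5341.2
(Excluded from the current account — financial account: borrowing by resident firms from foreign banks 578.5, domestic pension funds' purchases of foreign equities 695.1; capital account: sale of embassy land to a foreign government 48.7, debt forgiveness received from foreign official creditors 167.1.)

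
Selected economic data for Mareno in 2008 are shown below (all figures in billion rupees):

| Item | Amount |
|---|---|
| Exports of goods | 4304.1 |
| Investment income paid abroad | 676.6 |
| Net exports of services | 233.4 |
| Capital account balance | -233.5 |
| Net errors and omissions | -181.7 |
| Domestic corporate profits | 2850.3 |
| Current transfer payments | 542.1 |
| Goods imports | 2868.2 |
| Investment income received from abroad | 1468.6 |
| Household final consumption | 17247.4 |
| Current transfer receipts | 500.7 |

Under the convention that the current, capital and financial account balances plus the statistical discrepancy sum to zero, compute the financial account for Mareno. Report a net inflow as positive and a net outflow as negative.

Goods balance = 4304.1 - 2868.2 = 1435.9
Services balance = 233.4
Trade balance (goods + services) = 1435.9 + 233.4 = 1669.3
Net primary income = 1468.6 - 676.6 = 792.0
Net secondary income = 500.7 - 542.1 = -41.4
Current account = 1669.3 + 792.0 + (-41.4) = 2419.9
Financial account = -(2419.9 + (-233.5) + (-181.7)) = -2004.7

-2004.7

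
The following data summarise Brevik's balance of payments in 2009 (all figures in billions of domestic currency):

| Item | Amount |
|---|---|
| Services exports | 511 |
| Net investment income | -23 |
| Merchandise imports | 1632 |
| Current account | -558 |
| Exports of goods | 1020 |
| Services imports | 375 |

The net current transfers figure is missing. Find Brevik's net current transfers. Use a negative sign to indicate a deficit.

-59

Current account = goods balance + services balance + net primary income + net secondary income
Sum of the known components = -499
Net current transfers = CA - (known components) = -558 - (-499) = -59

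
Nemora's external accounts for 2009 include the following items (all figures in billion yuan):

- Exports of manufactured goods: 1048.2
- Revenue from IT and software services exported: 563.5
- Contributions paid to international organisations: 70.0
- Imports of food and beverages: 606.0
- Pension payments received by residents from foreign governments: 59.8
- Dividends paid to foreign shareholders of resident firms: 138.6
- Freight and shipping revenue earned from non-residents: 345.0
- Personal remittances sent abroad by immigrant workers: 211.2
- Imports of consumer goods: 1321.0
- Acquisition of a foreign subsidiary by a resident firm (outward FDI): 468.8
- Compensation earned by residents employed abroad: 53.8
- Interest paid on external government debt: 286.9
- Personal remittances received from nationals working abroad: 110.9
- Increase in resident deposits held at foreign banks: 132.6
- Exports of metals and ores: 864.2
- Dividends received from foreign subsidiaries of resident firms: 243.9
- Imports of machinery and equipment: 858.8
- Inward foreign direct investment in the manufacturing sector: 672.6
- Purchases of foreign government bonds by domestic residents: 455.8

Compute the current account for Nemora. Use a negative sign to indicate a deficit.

Goods: -606.0 - 1321.0 - 858.8 + 864.2 + 1048.2 = -873.4
Services: 345.0 + 563.5 = 908.5
Primary income: -286.9 - 138.6 + 53.8 + 243.9 = -127.8
Secondary income: 110.9 - 211.2 + 59.8 - 70.0 = -110.5
Current account = (-873.4) + 908.5 + (-127.8) + (-110.5) = -203.2
(Excluded from the current account — financial account: acquisition of a foreign subsidiary by a resident firm (outward FDI) 468.8, increase in resident deposits held at foreign banks 132.6, inward foreign direct investment in the manufacturing sector 672.6, purchases of foreign government bonds by domestic residents 455.8.)

-203.2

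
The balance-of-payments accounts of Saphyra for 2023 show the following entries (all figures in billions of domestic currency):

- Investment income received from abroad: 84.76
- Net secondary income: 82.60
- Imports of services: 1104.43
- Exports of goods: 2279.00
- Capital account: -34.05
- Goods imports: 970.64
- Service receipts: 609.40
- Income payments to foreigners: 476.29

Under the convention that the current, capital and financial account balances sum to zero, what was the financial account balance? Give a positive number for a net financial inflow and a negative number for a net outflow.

Goods balance = 2279.00 - 970.64 = 1308.36
Services balance = 609.40 - 1104.43 = -495.03
Trade balance (goods + services) = 1308.36 + (-495.03) = 813.33
Net primary income = 84.76 - 476.29 = -391.53
Net secondary income = 82.60
Current account = 813.33 + (-391.53) + 82.60 = 504.40
Financial account = -(504.40 + (-34.05)) = -470.35

-470.35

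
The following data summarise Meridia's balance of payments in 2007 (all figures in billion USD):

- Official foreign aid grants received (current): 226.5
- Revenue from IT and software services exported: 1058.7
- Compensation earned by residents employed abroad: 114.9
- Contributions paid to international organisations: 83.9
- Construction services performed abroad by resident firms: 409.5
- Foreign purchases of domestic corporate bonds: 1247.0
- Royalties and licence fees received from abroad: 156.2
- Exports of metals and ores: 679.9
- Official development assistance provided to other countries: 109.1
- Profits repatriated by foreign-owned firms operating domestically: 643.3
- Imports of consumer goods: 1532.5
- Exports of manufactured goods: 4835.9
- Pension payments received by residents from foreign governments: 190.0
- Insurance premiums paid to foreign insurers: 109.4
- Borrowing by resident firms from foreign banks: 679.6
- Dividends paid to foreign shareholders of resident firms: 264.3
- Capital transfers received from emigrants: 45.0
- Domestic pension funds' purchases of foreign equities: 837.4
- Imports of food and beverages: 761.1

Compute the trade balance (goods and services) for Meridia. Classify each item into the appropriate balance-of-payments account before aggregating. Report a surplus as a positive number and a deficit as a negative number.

Goods: -761.1 + 4835.9 + 679.9 - 1532.5 = 3222.2
Services: 1058.7 + 156.2 - 109.4 + 409.5 = 1515.0
Trade balance = 3222.2 + 1515.0 = 4737.2
(Excluded from the trade balance — secondary income: official foreign aid grants received (current) 226.5, contributions paid to international organisations 83.9, official development assistance provided to other countries 109.1, pension payments received by residents from foreign governments 190.0; primary income: compensation earned by residents employed abroad 114.9, profits repatriated by foreign-owned firms operating domestically 643.3, dividends paid to foreign shareholders of resident firms 264.3; financial account: foreign purchases of domestic corporate bonds 1247.0, borrowing by resident firms from foreign banks 679.6, domestic pension funds' purchases of foreign equities 837.4; capital account: capital transfers received from emigrants 45.0.)

4737.2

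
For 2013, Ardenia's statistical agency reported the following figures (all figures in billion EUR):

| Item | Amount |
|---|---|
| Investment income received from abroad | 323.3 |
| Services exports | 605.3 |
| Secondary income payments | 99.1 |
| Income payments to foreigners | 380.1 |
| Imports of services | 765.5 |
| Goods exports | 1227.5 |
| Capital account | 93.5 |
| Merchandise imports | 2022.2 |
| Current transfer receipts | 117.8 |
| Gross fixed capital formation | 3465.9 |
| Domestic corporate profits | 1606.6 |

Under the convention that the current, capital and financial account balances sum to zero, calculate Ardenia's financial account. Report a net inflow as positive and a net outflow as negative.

Goods balance = 1227.5 - 2022.2 = -794.7
Services balance = 605.3 - 765.5 = -160.2
Trade balance (goods + services) = -794.7 + (-160.2) = -954.9
Net primary income = 323.3 - 380.1 = -56.8
Net secondary income = 117.8 - 99.1 = 18.7
Current account = -954.9 + (-56.8) + 18.7 = -993.0
Financial account = -(-993.0 + 93.5) = 899.5

899.5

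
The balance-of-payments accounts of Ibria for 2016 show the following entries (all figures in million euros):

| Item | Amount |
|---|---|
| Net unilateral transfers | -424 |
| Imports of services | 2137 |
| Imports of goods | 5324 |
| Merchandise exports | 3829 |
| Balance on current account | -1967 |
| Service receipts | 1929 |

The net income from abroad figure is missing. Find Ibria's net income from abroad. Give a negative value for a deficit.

Current account = goods balance + services balance + net primary income + net secondary income
Sum of the known components = -2127
Net income from abroad = CA - (known components) = -1967 - (-2127) = 160

160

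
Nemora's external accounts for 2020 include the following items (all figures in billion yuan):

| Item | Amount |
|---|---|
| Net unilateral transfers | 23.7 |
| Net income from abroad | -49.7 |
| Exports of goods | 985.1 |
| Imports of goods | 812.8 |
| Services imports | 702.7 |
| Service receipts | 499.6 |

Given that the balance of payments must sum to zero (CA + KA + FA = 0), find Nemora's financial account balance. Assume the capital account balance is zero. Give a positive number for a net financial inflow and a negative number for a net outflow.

Goods balance = 985.1 - 812.8 = 172.3
Services balance = 499.6 - 702.7 = -203.1
Trade balance (goods + services) = 172.3 + (-203.1) = -30.8
Net primary income = -49.7
Net secondary income = 23.7
Current account = -30.8 + (-49.7) + 23.7 = -56.8
Financial account = -(-56.8) = 56.8

56.8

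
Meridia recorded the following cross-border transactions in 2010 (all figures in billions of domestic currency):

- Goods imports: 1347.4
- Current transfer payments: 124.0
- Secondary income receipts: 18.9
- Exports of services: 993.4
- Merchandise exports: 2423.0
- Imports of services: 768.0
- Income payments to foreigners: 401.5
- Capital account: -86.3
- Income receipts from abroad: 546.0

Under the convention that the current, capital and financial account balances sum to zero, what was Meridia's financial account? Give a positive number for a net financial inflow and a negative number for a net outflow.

-1254.1

Goods balance = 2423.0 - 1347.4 = 1075.6
Services balance = 993.4 - 768.0 = 225.4
Trade balance (goods + services) = 1075.6 + 225.4 = 1301.0
Net primary income = 546.0 - 401.5 = 144.5
Net secondary income = 18.9 - 124.0 = -105.1
Current account = 1301.0 + 144.5 + (-105.1) = 1340.4
Financial account = -(1340.4 + (-86.3)) = -1254.1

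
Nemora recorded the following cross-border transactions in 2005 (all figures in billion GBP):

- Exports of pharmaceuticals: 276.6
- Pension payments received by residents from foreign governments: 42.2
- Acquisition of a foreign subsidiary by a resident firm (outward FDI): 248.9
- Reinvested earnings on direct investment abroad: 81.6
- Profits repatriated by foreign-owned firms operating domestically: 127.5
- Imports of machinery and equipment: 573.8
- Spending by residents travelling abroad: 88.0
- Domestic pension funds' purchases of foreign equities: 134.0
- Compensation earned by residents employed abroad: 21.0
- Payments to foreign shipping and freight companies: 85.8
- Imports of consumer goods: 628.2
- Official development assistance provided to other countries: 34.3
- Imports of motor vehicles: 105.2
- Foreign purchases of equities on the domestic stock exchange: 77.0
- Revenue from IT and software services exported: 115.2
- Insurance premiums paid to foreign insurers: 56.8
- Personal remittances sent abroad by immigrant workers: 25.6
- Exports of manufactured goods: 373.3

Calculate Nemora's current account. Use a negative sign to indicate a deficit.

-815.3

Goods: -573.8 - 628.2 - 105.2 + 373.3 + 276.6 = -657.3
Services: -56.8 + 115.2 - 88.0 - 85.8 = -115.4
Primary income: 81.6 - 127.5 + 21.0 = -24.9
Secondary income: -25.6 - 34.3 + 42.2 = -17.7
Current account = (-657.3) + (-115.4) + (-24.9) + (-17.7) = -815.3
(Excluded from the current account — financial account: acquisition of a foreign subsidiary by a resident firm (outward FDI) 248.9, domestic pension funds' purchases of foreign equities 134.0, foreign purchases of equities on the domestic stock exchange 77.0.)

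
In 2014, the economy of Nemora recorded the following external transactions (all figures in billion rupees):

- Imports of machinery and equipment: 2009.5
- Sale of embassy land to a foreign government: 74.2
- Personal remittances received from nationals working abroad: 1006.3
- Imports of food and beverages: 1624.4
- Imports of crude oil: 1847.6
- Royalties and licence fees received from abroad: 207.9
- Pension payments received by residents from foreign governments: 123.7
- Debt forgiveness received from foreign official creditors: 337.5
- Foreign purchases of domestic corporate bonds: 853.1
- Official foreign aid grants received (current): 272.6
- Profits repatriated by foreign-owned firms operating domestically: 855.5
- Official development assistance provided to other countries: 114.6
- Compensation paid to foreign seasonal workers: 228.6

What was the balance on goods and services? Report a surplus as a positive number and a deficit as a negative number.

-5273.6

Goods: -1624.4 - 2009.5 - 1847.6 = -5481.5
Services: 207.9
Trade balance = -5481.5 + 207.9 = -5273.6
(Excluded from the trade balance — capital account: sale of embassy land to a foreign government 74.2, debt forgiveness received from foreign official creditors 337.5; secondary income: personal remittances received from nationals working abroad 1006.3, pension payments received by residents from foreign governments 123.7, official foreign aid grants received (current) 272.6, official development assistance provided to other countries 114.6; financial account: foreign purchases of domestic corporate bonds 853.1; primary income: profits repatriated by foreign-owned firms operating domestically 855.5, compensation paid to foreign seasonal workers 228.6.)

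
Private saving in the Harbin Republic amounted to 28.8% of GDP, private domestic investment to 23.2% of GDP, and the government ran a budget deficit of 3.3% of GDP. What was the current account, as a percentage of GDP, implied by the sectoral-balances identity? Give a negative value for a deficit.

2.3

By the sectoral-balances identity, CA = (S_private - I) + (T - G).
Private balance = 28.8 - 23.2 = 5.6
Government balance (T - G) = -3.3
CA = 5.6 + (-3.3) = 2.3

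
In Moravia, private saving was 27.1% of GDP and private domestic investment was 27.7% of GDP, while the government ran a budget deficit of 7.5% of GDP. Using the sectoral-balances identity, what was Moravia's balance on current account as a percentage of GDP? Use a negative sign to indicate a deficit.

-8.1

By the sectoral-balances identity, CA = (S_private - I) + (T - G).
Private balance = 27.1 - 27.7 = -0.6
Government balance (T - G) = -7.5
CA = -0.6 + (-7.5) = -8.1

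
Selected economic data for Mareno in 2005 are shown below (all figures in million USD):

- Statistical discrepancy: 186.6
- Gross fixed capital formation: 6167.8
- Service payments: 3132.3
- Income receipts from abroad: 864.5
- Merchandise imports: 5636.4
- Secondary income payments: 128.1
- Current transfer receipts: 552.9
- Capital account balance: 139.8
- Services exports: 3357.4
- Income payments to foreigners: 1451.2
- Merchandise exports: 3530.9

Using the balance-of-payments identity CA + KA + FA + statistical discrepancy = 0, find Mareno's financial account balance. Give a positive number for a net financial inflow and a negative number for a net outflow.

Goods balance = 3530.9 - 5636.4 = -2105.5
Services balance = 3357.4 - 3132.3 = 225.1
Trade balance (goods + services) = -2105.5 + 225.1 = -1880.4
Net primary income = 864.5 - 1451.2 = -586.7
Net secondary income = 552.9 - 128.1 = 424.8
Current account = -1880.4 + (-586.7) + 424.8 = -2042.3
Financial account = -(-2042.3 + 139.8 + 186.6) = 1715.9

1715.9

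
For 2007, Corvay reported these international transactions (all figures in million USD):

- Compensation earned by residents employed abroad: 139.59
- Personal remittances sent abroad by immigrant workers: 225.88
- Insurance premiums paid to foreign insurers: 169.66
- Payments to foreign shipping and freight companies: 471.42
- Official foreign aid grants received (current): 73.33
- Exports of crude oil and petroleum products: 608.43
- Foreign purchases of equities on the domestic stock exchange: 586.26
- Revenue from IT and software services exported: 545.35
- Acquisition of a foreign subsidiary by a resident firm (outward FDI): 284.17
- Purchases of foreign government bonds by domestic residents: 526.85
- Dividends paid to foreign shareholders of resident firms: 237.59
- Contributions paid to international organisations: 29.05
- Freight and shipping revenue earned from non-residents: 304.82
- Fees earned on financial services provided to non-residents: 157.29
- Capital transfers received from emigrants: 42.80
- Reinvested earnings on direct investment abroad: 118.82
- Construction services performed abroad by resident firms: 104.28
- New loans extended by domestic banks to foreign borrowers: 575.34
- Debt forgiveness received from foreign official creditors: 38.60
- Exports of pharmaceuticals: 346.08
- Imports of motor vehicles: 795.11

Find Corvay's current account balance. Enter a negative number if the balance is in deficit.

469.28

Goods: -795.11 + 608.43 + 346.08 = 159.40
Services: -471.42 + 545.35 + 104.28 + 304.82 + 157.29 - 169.66 = 470.66
Primary income: 139.59 - 237.59 + 118.82 = 20.82
Secondary income: -225.88 - 29.05 + 73.33 = -181.60
Current account = 159.40 + 470.66 + 20.82 + (-181.60) = 469.28
(Excluded from the current account — financial account: foreign purchases of equities on the domestic stock exchange 586.26, acquisition of a foreign subsidiary by a resident firm (outward FDI) 284.17, purchases of foreign government bonds by domestic residents 526.85, new loans extended by domestic banks to foreign borrowers 575.34; capital account: capital transfers received from emigrants 42.80, debt forgiveness received from foreign official creditors 38.60.)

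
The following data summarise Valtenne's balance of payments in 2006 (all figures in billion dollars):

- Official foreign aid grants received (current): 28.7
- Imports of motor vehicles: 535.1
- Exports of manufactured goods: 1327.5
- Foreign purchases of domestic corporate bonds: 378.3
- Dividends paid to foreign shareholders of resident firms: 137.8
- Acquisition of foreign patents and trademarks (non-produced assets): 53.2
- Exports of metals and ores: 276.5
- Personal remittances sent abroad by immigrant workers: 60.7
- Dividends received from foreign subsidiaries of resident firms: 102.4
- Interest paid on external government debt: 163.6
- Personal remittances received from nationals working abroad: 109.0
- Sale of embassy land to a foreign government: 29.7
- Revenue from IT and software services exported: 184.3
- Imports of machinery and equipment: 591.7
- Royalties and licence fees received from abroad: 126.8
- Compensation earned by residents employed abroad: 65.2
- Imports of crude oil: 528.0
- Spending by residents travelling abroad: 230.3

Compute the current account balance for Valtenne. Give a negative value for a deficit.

-26.8

Goods: 276.5 - 528.0 - 591.7 + 1327.5 - 535.1 = -50.8
Services: 184.3 - 230.3 + 126.8 = 80.8
Primary income: -163.6 + 102.4 - 137.8 + 65.2 = -133.8
Secondary income: -60.7 + 109.0 + 28.7 = 77.0
Current account = (-50.8) + 80.8 + (-133.8) + 77.0 = -26.8
(Excluded from the current account — financial account: foreign purchases of domestic corporate bonds 378.3; capital account: acquisition of foreign patents and trademarks (non-produced assets) 53.2, sale of embassy land to a foreign government 29.7.)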